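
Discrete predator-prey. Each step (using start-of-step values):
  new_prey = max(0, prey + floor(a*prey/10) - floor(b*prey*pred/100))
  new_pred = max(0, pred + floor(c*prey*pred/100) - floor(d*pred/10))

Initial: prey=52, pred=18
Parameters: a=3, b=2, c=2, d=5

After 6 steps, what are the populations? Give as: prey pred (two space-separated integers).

Step 1: prey: 52+15-18=49; pred: 18+18-9=27
Step 2: prey: 49+14-26=37; pred: 27+26-13=40
Step 3: prey: 37+11-29=19; pred: 40+29-20=49
Step 4: prey: 19+5-18=6; pred: 49+18-24=43
Step 5: prey: 6+1-5=2; pred: 43+5-21=27
Step 6: prey: 2+0-1=1; pred: 27+1-13=15

Answer: 1 15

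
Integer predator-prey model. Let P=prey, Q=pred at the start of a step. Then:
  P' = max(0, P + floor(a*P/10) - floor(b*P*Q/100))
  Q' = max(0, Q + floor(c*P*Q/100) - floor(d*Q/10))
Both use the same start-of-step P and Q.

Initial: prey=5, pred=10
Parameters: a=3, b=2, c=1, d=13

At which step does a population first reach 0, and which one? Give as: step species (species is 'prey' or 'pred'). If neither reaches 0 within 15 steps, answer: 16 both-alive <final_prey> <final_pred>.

Step 1: prey: 5+1-1=5; pred: 10+0-13=0
First extinction: pred at step 1

Answer: 1 pred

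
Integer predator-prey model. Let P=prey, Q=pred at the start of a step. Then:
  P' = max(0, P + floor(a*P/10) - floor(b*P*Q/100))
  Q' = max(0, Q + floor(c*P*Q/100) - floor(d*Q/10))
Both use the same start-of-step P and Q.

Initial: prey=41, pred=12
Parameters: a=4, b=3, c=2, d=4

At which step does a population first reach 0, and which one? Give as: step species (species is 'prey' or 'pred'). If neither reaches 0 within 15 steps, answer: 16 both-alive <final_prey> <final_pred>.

Answer: 16 both-alive 1 2

Derivation:
Step 1: prey: 41+16-14=43; pred: 12+9-4=17
Step 2: prey: 43+17-21=39; pred: 17+14-6=25
Step 3: prey: 39+15-29=25; pred: 25+19-10=34
Step 4: prey: 25+10-25=10; pred: 34+17-13=38
Step 5: prey: 10+4-11=3; pred: 38+7-15=30
Step 6: prey: 3+1-2=2; pred: 30+1-12=19
Step 7: prey: 2+0-1=1; pred: 19+0-7=12
Step 8: prey: 1+0-0=1; pred: 12+0-4=8
Step 9: prey: 1+0-0=1; pred: 8+0-3=5
Step 10: prey: 1+0-0=1; pred: 5+0-2=3
Step 11: prey: 1+0-0=1; pred: 3+0-1=2
Step 12: prey: 1+0-0=1; pred: 2+0-0=2
Steps 13-15: state stable at prey=1, pred=2 (no change)
No extinction within 15 steps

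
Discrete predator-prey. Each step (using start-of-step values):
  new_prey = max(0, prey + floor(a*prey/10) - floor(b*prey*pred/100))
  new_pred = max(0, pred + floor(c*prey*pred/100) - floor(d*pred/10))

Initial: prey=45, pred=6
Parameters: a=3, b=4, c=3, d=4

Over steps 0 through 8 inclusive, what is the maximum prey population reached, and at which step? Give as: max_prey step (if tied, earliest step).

Step 1: prey: 45+13-10=48; pred: 6+8-2=12
Step 2: prey: 48+14-23=39; pred: 12+17-4=25
Step 3: prey: 39+11-39=11; pred: 25+29-10=44
Step 4: prey: 11+3-19=0; pred: 44+14-17=41
Step 5: prey: 0+0-0=0; pred: 41+0-16=25
Step 6: prey: 0+0-0=0; pred: 25+0-10=15
Step 7: prey: 0+0-0=0; pred: 15+0-6=9
Step 8: prey: 0+0-0=0; pred: 9+0-3=6
Max prey = 48 at step 1

Answer: 48 1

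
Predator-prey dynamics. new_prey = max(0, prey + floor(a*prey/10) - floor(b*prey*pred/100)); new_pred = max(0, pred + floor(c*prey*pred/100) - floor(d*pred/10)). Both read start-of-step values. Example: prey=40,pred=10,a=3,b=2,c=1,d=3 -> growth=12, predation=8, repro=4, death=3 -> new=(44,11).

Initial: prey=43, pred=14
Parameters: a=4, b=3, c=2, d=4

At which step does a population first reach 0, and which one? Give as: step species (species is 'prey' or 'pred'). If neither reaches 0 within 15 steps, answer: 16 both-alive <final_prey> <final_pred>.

Step 1: prey: 43+17-18=42; pred: 14+12-5=21
Step 2: prey: 42+16-26=32; pred: 21+17-8=30
Step 3: prey: 32+12-28=16; pred: 30+19-12=37
Step 4: prey: 16+6-17=5; pred: 37+11-14=34
Step 5: prey: 5+2-5=2; pred: 34+3-13=24
Step 6: prey: 2+0-1=1; pred: 24+0-9=15
Step 7: prey: 1+0-0=1; pred: 15+0-6=9
Step 8: prey: 1+0-0=1; pred: 9+0-3=6
Step 9: prey: 1+0-0=1; pred: 6+0-2=4
Step 10: prey: 1+0-0=1; pred: 4+0-1=3
Step 11: prey: 1+0-0=1; pred: 3+0-1=2
Step 12: prey: 1+0-0=1; pred: 2+0-0=2
Steps 13-15: state stable at prey=1, pred=2 (no change)
No extinction within 15 steps

Answer: 16 both-alive 1 2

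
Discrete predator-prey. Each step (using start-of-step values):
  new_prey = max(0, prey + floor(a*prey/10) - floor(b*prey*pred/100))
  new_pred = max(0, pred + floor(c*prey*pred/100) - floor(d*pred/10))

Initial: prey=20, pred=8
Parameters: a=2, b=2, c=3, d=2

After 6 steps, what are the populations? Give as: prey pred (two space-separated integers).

Answer: 5 38

Derivation:
Step 1: prey: 20+4-3=21; pred: 8+4-1=11
Step 2: prey: 21+4-4=21; pred: 11+6-2=15
Step 3: prey: 21+4-6=19; pred: 15+9-3=21
Step 4: prey: 19+3-7=15; pred: 21+11-4=28
Step 5: prey: 15+3-8=10; pred: 28+12-5=35
Step 6: prey: 10+2-7=5; pred: 35+10-7=38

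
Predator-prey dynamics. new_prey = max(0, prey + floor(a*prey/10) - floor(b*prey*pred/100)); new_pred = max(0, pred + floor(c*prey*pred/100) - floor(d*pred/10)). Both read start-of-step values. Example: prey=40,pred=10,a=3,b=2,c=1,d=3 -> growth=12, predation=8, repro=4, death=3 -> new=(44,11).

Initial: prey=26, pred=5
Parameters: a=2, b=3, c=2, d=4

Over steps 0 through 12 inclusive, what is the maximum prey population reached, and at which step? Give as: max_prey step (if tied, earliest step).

Answer: 33 5

Derivation:
Step 1: prey: 26+5-3=28; pred: 5+2-2=5
Step 2: prey: 28+5-4=29; pred: 5+2-2=5
Step 3: prey: 29+5-4=30; pred: 5+2-2=5
Step 4: prey: 30+6-4=32; pred: 5+3-2=6
Step 5: prey: 32+6-5=33; pred: 6+3-2=7
Step 6: prey: 33+6-6=33; pred: 7+4-2=9
Step 7: prey: 33+6-8=31; pred: 9+5-3=11
Step 8: prey: 31+6-10=27; pred: 11+6-4=13
Step 9: prey: 27+5-10=22; pred: 13+7-5=15
Step 10: prey: 22+4-9=17; pred: 15+6-6=15
Step 11: prey: 17+3-7=13; pred: 15+5-6=14
Step 12: prey: 13+2-5=10; pred: 14+3-5=12
Max prey = 33 at step 5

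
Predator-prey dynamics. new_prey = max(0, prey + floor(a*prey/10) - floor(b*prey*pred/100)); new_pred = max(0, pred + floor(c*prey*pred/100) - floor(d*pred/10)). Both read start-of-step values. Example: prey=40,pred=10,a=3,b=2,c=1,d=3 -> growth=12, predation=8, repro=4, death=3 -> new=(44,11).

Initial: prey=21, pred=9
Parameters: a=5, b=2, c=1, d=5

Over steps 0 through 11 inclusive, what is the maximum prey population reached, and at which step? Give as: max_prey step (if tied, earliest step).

Answer: 283 8

Derivation:
Step 1: prey: 21+10-3=28; pred: 9+1-4=6
Step 2: prey: 28+14-3=39; pred: 6+1-3=4
Step 3: prey: 39+19-3=55; pred: 4+1-2=3
Step 4: prey: 55+27-3=79; pred: 3+1-1=3
Step 5: prey: 79+39-4=114; pred: 3+2-1=4
Step 6: prey: 114+57-9=162; pred: 4+4-2=6
Step 7: prey: 162+81-19=224; pred: 6+9-3=12
Step 8: prey: 224+112-53=283; pred: 12+26-6=32
Step 9: prey: 283+141-181=243; pred: 32+90-16=106
Step 10: prey: 243+121-515=0; pred: 106+257-53=310
Step 11: prey: 0+0-0=0; pred: 310+0-155=155
Max prey = 283 at step 8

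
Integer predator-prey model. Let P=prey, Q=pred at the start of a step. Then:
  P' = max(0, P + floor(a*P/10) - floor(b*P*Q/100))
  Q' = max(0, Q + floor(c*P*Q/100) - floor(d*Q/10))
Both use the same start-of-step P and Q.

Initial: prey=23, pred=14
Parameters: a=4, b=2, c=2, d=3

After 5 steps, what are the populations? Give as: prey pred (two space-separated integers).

Answer: 19 39

Derivation:
Step 1: prey: 23+9-6=26; pred: 14+6-4=16
Step 2: prey: 26+10-8=28; pred: 16+8-4=20
Step 3: prey: 28+11-11=28; pred: 20+11-6=25
Step 4: prey: 28+11-14=25; pred: 25+14-7=32
Step 5: prey: 25+10-16=19; pred: 32+16-9=39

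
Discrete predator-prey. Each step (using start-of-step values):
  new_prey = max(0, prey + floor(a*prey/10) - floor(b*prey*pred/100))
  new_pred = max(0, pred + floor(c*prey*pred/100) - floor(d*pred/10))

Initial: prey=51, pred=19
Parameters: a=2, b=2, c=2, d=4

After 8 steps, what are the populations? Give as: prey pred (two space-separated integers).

Answer: 1 6

Derivation:
Step 1: prey: 51+10-19=42; pred: 19+19-7=31
Step 2: prey: 42+8-26=24; pred: 31+26-12=45
Step 3: prey: 24+4-21=7; pred: 45+21-18=48
Step 4: prey: 7+1-6=2; pred: 48+6-19=35
Step 5: prey: 2+0-1=1; pred: 35+1-14=22
Step 6: prey: 1+0-0=1; pred: 22+0-8=14
Step 7: prey: 1+0-0=1; pred: 14+0-5=9
Step 8: prey: 1+0-0=1; pred: 9+0-3=6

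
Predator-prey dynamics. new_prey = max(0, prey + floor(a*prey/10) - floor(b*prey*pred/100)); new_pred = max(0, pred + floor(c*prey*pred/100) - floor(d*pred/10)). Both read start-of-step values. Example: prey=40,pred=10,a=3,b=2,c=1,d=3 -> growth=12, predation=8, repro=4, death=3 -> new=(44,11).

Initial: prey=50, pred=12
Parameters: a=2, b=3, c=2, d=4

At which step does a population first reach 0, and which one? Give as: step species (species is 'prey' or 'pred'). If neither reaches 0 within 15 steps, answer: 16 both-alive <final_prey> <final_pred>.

Answer: 16 both-alive 1 2

Derivation:
Step 1: prey: 50+10-18=42; pred: 12+12-4=20
Step 2: prey: 42+8-25=25; pred: 20+16-8=28
Step 3: prey: 25+5-21=9; pred: 28+14-11=31
Step 4: prey: 9+1-8=2; pred: 31+5-12=24
Step 5: prey: 2+0-1=1; pred: 24+0-9=15
Step 6: prey: 1+0-0=1; pred: 15+0-6=9
Step 7: prey: 1+0-0=1; pred: 9+0-3=6
Step 8: prey: 1+0-0=1; pred: 6+0-2=4
Step 9: prey: 1+0-0=1; pred: 4+0-1=3
Step 10: prey: 1+0-0=1; pred: 3+0-1=2
Step 11: prey: 1+0-0=1; pred: 2+0-0=2
Steps 12-15: state stable at prey=1, pred=2 (no change)
No extinction within 15 steps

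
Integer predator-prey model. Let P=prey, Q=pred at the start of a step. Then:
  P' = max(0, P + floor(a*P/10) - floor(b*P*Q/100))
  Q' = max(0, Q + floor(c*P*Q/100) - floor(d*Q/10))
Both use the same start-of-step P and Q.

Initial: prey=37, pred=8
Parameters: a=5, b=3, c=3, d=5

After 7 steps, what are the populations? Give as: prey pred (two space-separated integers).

Step 1: prey: 37+18-8=47; pred: 8+8-4=12
Step 2: prey: 47+23-16=54; pred: 12+16-6=22
Step 3: prey: 54+27-35=46; pred: 22+35-11=46
Step 4: prey: 46+23-63=6; pred: 46+63-23=86
Step 5: prey: 6+3-15=0; pred: 86+15-43=58
Step 6: prey: 0+0-0=0; pred: 58+0-29=29
Step 7: prey: 0+0-0=0; pred: 29+0-14=15

Answer: 0 15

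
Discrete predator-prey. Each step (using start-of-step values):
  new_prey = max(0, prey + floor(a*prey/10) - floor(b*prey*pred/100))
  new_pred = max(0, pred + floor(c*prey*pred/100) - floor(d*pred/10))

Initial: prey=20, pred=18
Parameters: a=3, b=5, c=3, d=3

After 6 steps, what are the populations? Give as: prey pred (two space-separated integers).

Step 1: prey: 20+6-18=8; pred: 18+10-5=23
Step 2: prey: 8+2-9=1; pred: 23+5-6=22
Step 3: prey: 1+0-1=0; pred: 22+0-6=16
Step 4: prey: 0+0-0=0; pred: 16+0-4=12
Step 5: prey: 0+0-0=0; pred: 12+0-3=9
Step 6: prey: 0+0-0=0; pred: 9+0-2=7

Answer: 0 7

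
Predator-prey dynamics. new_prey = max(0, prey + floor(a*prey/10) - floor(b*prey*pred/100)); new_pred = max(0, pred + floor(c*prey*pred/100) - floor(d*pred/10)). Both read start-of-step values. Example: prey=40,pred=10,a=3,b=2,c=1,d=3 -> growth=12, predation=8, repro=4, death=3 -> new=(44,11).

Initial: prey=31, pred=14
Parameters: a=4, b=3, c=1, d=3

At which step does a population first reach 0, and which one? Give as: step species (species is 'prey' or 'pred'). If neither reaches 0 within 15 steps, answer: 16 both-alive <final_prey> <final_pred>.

Step 1: prey: 31+12-13=30; pred: 14+4-4=14
Step 2: prey: 30+12-12=30; pred: 14+4-4=14
Steps 3-15: state stable at prey=30, pred=14 (no change)
No extinction within 15 steps

Answer: 16 both-alive 30 14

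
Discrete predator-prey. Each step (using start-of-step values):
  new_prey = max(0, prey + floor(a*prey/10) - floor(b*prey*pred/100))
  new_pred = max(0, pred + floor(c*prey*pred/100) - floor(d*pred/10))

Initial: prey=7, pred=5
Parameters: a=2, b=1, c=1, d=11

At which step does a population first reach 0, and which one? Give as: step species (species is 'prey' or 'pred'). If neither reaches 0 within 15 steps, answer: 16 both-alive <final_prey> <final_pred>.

Answer: 1 pred

Derivation:
Step 1: prey: 7+1-0=8; pred: 5+0-5=0
First extinction: pred at step 1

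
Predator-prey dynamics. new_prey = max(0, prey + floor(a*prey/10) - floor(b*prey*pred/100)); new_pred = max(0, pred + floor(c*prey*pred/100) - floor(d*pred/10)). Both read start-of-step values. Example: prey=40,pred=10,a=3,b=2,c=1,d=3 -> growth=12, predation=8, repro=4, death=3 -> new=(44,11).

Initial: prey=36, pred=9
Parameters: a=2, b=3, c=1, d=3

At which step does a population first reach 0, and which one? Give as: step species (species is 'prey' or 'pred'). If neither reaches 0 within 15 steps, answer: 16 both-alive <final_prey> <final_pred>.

Answer: 16 both-alive 23 6

Derivation:
Step 1: prey: 36+7-9=34; pred: 9+3-2=10
Step 2: prey: 34+6-10=30; pred: 10+3-3=10
Step 3: prey: 30+6-9=27; pred: 10+3-3=10
Step 4: prey: 27+5-8=24; pred: 10+2-3=9
Step 5: prey: 24+4-6=22; pred: 9+2-2=9
Step 6: prey: 22+4-5=21; pred: 9+1-2=8
Step 7: prey: 21+4-5=20; pred: 8+1-2=7
Step 8: prey: 20+4-4=20; pred: 7+1-2=6
Step 9: prey: 20+4-3=21; pred: 6+1-1=6
Step 10: prey: 21+4-3=22; pred: 6+1-1=6
Step 11: prey: 22+4-3=23; pred: 6+1-1=6
Step 12: prey: 23+4-4=23; pred: 6+1-1=6
Steps 13-15: state stable at prey=23, pred=6 (no change)
No extinction within 15 steps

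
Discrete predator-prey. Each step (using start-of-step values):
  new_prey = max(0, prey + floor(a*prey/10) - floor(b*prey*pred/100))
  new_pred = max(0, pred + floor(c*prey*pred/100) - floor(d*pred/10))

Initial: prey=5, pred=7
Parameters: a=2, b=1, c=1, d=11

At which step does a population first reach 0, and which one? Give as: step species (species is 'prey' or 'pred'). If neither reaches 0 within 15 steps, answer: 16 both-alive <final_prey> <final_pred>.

Step 1: prey: 5+1-0=6; pred: 7+0-7=0
First extinction: pred at step 1

Answer: 1 pred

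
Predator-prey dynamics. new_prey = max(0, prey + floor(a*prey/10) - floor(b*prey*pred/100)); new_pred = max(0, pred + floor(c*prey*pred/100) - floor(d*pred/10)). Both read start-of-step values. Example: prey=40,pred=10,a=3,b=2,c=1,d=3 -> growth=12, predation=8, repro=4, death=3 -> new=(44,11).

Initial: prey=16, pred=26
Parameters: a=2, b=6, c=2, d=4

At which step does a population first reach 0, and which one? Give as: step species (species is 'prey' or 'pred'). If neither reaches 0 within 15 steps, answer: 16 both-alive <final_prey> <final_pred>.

Step 1: prey: 16+3-24=0; pred: 26+8-10=24
First extinction: prey at step 1

Answer: 1 prey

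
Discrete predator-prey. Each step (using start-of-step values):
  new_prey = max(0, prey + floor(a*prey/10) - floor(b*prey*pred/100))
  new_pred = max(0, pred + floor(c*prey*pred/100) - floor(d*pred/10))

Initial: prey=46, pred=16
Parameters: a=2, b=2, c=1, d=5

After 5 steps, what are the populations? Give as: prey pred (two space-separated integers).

Answer: 32 8

Derivation:
Step 1: prey: 46+9-14=41; pred: 16+7-8=15
Step 2: prey: 41+8-12=37; pred: 15+6-7=14
Step 3: prey: 37+7-10=34; pred: 14+5-7=12
Step 4: prey: 34+6-8=32; pred: 12+4-6=10
Step 5: prey: 32+6-6=32; pred: 10+3-5=8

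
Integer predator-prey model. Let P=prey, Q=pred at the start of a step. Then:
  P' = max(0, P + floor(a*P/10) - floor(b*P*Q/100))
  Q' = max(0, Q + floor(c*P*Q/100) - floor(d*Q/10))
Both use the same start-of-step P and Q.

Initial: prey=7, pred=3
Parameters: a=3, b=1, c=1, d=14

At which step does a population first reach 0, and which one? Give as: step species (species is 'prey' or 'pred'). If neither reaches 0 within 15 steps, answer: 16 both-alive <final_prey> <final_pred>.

Step 1: prey: 7+2-0=9; pred: 3+0-4=0
First extinction: pred at step 1

Answer: 1 pred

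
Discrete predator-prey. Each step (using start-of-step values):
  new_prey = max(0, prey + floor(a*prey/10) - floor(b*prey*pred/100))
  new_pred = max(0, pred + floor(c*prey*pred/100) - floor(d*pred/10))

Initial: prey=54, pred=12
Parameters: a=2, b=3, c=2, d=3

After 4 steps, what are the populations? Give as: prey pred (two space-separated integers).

Answer: 0 33

Derivation:
Step 1: prey: 54+10-19=45; pred: 12+12-3=21
Step 2: prey: 45+9-28=26; pred: 21+18-6=33
Step 3: prey: 26+5-25=6; pred: 33+17-9=41
Step 4: prey: 6+1-7=0; pred: 41+4-12=33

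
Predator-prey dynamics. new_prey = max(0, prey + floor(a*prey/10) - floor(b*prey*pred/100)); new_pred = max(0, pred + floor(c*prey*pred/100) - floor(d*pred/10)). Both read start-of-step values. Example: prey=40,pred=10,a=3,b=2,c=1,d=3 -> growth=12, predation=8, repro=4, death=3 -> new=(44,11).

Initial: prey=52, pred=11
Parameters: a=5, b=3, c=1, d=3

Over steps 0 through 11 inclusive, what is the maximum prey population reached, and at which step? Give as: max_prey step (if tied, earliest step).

Answer: 68 2

Derivation:
Step 1: prey: 52+26-17=61; pred: 11+5-3=13
Step 2: prey: 61+30-23=68; pred: 13+7-3=17
Step 3: prey: 68+34-34=68; pred: 17+11-5=23
Step 4: prey: 68+34-46=56; pred: 23+15-6=32
Step 5: prey: 56+28-53=31; pred: 32+17-9=40
Step 6: prey: 31+15-37=9; pred: 40+12-12=40
Step 7: prey: 9+4-10=3; pred: 40+3-12=31
Step 8: prey: 3+1-2=2; pred: 31+0-9=22
Step 9: prey: 2+1-1=2; pred: 22+0-6=16
Step 10: prey: 2+1-0=3; pred: 16+0-4=12
Step 11: prey: 3+1-1=3; pred: 12+0-3=9
Max prey = 68 at step 2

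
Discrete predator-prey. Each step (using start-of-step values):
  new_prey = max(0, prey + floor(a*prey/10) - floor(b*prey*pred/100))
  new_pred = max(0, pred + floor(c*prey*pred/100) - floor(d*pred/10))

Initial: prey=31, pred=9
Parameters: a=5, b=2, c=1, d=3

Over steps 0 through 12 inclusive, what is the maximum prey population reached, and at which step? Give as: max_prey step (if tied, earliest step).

Answer: 103 5

Derivation:
Step 1: prey: 31+15-5=41; pred: 9+2-2=9
Step 2: prey: 41+20-7=54; pred: 9+3-2=10
Step 3: prey: 54+27-10=71; pred: 10+5-3=12
Step 4: prey: 71+35-17=89; pred: 12+8-3=17
Step 5: prey: 89+44-30=103; pred: 17+15-5=27
Step 6: prey: 103+51-55=99; pred: 27+27-8=46
Step 7: prey: 99+49-91=57; pred: 46+45-13=78
Step 8: prey: 57+28-88=0; pred: 78+44-23=99
Step 9: prey: 0+0-0=0; pred: 99+0-29=70
Step 10: prey: 0+0-0=0; pred: 70+0-21=49
Step 11: prey: 0+0-0=0; pred: 49+0-14=35
Step 12: prey: 0+0-0=0; pred: 35+0-10=25
Max prey = 103 at step 5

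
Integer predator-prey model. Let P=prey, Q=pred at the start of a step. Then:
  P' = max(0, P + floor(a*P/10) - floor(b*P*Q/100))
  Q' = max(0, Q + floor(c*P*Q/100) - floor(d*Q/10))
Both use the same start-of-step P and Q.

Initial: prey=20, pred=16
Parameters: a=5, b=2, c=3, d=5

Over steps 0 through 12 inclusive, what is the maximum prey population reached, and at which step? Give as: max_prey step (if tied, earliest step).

Step 1: prey: 20+10-6=24; pred: 16+9-8=17
Step 2: prey: 24+12-8=28; pred: 17+12-8=21
Step 3: prey: 28+14-11=31; pred: 21+17-10=28
Step 4: prey: 31+15-17=29; pred: 28+26-14=40
Step 5: prey: 29+14-23=20; pred: 40+34-20=54
Step 6: prey: 20+10-21=9; pred: 54+32-27=59
Step 7: prey: 9+4-10=3; pred: 59+15-29=45
Step 8: prey: 3+1-2=2; pred: 45+4-22=27
Step 9: prey: 2+1-1=2; pred: 27+1-13=15
Step 10: prey: 2+1-0=3; pred: 15+0-7=8
Step 11: prey: 3+1-0=4; pred: 8+0-4=4
Step 12: prey: 4+2-0=6; pred: 4+0-2=2
Max prey = 31 at step 3

Answer: 31 3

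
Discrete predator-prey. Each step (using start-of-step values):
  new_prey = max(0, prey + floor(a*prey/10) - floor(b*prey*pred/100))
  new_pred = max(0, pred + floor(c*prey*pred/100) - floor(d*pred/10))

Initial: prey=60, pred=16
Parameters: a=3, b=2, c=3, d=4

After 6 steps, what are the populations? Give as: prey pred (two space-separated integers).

Answer: 0 31

Derivation:
Step 1: prey: 60+18-19=59; pred: 16+28-6=38
Step 2: prey: 59+17-44=32; pred: 38+67-15=90
Step 3: prey: 32+9-57=0; pred: 90+86-36=140
Step 4: prey: 0+0-0=0; pred: 140+0-56=84
Step 5: prey: 0+0-0=0; pred: 84+0-33=51
Step 6: prey: 0+0-0=0; pred: 51+0-20=31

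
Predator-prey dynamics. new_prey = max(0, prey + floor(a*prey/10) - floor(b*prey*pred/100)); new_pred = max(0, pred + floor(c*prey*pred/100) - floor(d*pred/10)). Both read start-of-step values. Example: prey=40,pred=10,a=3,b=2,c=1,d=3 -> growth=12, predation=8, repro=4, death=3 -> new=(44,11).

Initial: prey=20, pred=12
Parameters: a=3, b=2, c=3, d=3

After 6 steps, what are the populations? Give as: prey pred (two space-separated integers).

Answer: 4 36

Derivation:
Step 1: prey: 20+6-4=22; pred: 12+7-3=16
Step 2: prey: 22+6-7=21; pred: 16+10-4=22
Step 3: prey: 21+6-9=18; pred: 22+13-6=29
Step 4: prey: 18+5-10=13; pred: 29+15-8=36
Step 5: prey: 13+3-9=7; pred: 36+14-10=40
Step 6: prey: 7+2-5=4; pred: 40+8-12=36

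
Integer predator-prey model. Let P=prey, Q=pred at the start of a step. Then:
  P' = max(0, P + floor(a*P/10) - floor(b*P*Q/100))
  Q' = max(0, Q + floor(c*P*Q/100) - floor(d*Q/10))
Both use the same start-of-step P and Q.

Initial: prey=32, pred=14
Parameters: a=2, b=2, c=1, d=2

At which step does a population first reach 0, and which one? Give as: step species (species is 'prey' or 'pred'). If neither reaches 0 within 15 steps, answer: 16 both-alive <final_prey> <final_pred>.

Answer: 16 both-alive 9 5

Derivation:
Step 1: prey: 32+6-8=30; pred: 14+4-2=16
Step 2: prey: 30+6-9=27; pred: 16+4-3=17
Step 3: prey: 27+5-9=23; pred: 17+4-3=18
Step 4: prey: 23+4-8=19; pred: 18+4-3=19
Step 5: prey: 19+3-7=15; pred: 19+3-3=19
Step 6: prey: 15+3-5=13; pred: 19+2-3=18
Step 7: prey: 13+2-4=11; pred: 18+2-3=17
Step 8: prey: 11+2-3=10; pred: 17+1-3=15
Step 9: prey: 10+2-3=9; pred: 15+1-3=13
Step 10: prey: 9+1-2=8; pred: 13+1-2=12
Step 11: prey: 8+1-1=8; pred: 12+0-2=10
Step 12: prey: 8+1-1=8; pred: 10+0-2=8
Step 13: prey: 8+1-1=8; pred: 8+0-1=7
Step 14: prey: 8+1-1=8; pred: 7+0-1=6
Step 15: prey: 8+1-0=9; pred: 6+0-1=5
No extinction within 15 steps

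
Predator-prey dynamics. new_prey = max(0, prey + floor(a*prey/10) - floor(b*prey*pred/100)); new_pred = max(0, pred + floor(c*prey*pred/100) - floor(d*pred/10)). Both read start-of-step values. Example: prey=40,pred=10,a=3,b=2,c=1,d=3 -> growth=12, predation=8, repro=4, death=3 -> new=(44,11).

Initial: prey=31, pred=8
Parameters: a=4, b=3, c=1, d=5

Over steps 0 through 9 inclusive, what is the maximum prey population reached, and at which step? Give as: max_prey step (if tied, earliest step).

Answer: 127 8

Derivation:
Step 1: prey: 31+12-7=36; pred: 8+2-4=6
Step 2: prey: 36+14-6=44; pred: 6+2-3=5
Step 3: prey: 44+17-6=55; pred: 5+2-2=5
Step 4: prey: 55+22-8=69; pred: 5+2-2=5
Step 5: prey: 69+27-10=86; pred: 5+3-2=6
Step 6: prey: 86+34-15=105; pred: 6+5-3=8
Step 7: prey: 105+42-25=122; pred: 8+8-4=12
Step 8: prey: 122+48-43=127; pred: 12+14-6=20
Step 9: prey: 127+50-76=101; pred: 20+25-10=35
Max prey = 127 at step 8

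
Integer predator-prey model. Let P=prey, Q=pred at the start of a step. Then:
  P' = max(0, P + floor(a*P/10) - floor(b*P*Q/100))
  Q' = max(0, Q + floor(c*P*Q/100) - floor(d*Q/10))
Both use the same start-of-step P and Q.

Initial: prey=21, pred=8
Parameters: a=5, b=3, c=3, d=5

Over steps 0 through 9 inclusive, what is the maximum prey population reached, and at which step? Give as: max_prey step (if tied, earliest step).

Answer: 37 3

Derivation:
Step 1: prey: 21+10-5=26; pred: 8+5-4=9
Step 2: prey: 26+13-7=32; pred: 9+7-4=12
Step 3: prey: 32+16-11=37; pred: 12+11-6=17
Step 4: prey: 37+18-18=37; pred: 17+18-8=27
Step 5: prey: 37+18-29=26; pred: 27+29-13=43
Step 6: prey: 26+13-33=6; pred: 43+33-21=55
Step 7: prey: 6+3-9=0; pred: 55+9-27=37
Step 8: prey: 0+0-0=0; pred: 37+0-18=19
Step 9: prey: 0+0-0=0; pred: 19+0-9=10
Max prey = 37 at step 3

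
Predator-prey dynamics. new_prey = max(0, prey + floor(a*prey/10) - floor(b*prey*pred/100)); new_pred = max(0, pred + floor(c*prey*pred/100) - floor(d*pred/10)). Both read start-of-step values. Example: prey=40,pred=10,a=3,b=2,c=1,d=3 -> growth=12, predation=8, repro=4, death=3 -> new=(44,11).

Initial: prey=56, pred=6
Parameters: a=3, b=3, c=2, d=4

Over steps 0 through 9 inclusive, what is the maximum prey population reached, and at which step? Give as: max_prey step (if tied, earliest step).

Step 1: prey: 56+16-10=62; pred: 6+6-2=10
Step 2: prey: 62+18-18=62; pred: 10+12-4=18
Step 3: prey: 62+18-33=47; pred: 18+22-7=33
Step 4: prey: 47+14-46=15; pred: 33+31-13=51
Step 5: prey: 15+4-22=0; pred: 51+15-20=46
Step 6: prey: 0+0-0=0; pred: 46+0-18=28
Step 7: prey: 0+0-0=0; pred: 28+0-11=17
Step 8: prey: 0+0-0=0; pred: 17+0-6=11
Step 9: prey: 0+0-0=0; pred: 11+0-4=7
Max prey = 62 at step 1

Answer: 62 1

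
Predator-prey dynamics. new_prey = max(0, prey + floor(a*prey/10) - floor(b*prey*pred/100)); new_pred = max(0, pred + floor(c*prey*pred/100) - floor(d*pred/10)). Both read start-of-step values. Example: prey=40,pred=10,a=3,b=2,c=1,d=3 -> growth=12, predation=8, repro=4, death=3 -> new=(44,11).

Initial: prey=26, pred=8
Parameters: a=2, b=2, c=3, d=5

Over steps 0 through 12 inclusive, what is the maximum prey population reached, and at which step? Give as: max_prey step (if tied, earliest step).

Answer: 27 1

Derivation:
Step 1: prey: 26+5-4=27; pred: 8+6-4=10
Step 2: prey: 27+5-5=27; pred: 10+8-5=13
Step 3: prey: 27+5-7=25; pred: 13+10-6=17
Step 4: prey: 25+5-8=22; pred: 17+12-8=21
Step 5: prey: 22+4-9=17; pred: 21+13-10=24
Step 6: prey: 17+3-8=12; pred: 24+12-12=24
Step 7: prey: 12+2-5=9; pred: 24+8-12=20
Step 8: prey: 9+1-3=7; pred: 20+5-10=15
Step 9: prey: 7+1-2=6; pred: 15+3-7=11
Step 10: prey: 6+1-1=6; pred: 11+1-5=7
Step 11: prey: 6+1-0=7; pred: 7+1-3=5
Step 12: prey: 7+1-0=8; pred: 5+1-2=4
Max prey = 27 at step 1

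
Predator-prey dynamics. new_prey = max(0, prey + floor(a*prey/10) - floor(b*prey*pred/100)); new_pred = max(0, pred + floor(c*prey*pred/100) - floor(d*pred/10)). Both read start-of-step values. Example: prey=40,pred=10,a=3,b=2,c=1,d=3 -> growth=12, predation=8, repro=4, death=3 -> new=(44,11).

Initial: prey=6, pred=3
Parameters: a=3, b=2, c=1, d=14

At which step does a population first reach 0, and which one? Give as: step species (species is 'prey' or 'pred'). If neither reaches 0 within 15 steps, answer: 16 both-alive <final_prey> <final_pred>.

Step 1: prey: 6+1-0=7; pred: 3+0-4=0
First extinction: pred at step 1

Answer: 1 pred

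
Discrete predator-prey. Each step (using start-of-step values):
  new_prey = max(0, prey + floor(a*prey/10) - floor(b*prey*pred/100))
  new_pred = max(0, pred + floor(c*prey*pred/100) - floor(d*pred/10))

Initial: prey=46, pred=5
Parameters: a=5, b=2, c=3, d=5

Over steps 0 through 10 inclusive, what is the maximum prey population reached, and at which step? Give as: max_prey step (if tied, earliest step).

Answer: 92 3

Derivation:
Step 1: prey: 46+23-4=65; pred: 5+6-2=9
Step 2: prey: 65+32-11=86; pred: 9+17-4=22
Step 3: prey: 86+43-37=92; pred: 22+56-11=67
Step 4: prey: 92+46-123=15; pred: 67+184-33=218
Step 5: prey: 15+7-65=0; pred: 218+98-109=207
Step 6: prey: 0+0-0=0; pred: 207+0-103=104
Step 7: prey: 0+0-0=0; pred: 104+0-52=52
Step 8: prey: 0+0-0=0; pred: 52+0-26=26
Step 9: prey: 0+0-0=0; pred: 26+0-13=13
Step 10: prey: 0+0-0=0; pred: 13+0-6=7
Max prey = 92 at step 3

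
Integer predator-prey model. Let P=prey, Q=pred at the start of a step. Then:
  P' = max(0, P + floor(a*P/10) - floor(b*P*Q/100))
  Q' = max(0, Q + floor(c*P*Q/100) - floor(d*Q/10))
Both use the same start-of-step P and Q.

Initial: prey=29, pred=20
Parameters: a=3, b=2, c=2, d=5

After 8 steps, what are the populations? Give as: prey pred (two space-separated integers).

Step 1: prey: 29+8-11=26; pred: 20+11-10=21
Step 2: prey: 26+7-10=23; pred: 21+10-10=21
Step 3: prey: 23+6-9=20; pred: 21+9-10=20
Step 4: prey: 20+6-8=18; pred: 20+8-10=18
Step 5: prey: 18+5-6=17; pred: 18+6-9=15
Step 6: prey: 17+5-5=17; pred: 15+5-7=13
Step 7: prey: 17+5-4=18; pred: 13+4-6=11
Step 8: prey: 18+5-3=20; pred: 11+3-5=9

Answer: 20 9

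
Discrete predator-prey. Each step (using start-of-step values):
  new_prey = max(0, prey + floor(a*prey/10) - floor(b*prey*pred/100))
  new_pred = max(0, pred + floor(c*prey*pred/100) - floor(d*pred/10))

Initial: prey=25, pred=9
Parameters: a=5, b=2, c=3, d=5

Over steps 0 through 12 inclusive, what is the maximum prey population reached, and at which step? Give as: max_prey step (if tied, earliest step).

Step 1: prey: 25+12-4=33; pred: 9+6-4=11
Step 2: prey: 33+16-7=42; pred: 11+10-5=16
Step 3: prey: 42+21-13=50; pred: 16+20-8=28
Step 4: prey: 50+25-28=47; pred: 28+42-14=56
Step 5: prey: 47+23-52=18; pred: 56+78-28=106
Step 6: prey: 18+9-38=0; pred: 106+57-53=110
Step 7: prey: 0+0-0=0; pred: 110+0-55=55
Step 8: prey: 0+0-0=0; pred: 55+0-27=28
Step 9: prey: 0+0-0=0; pred: 28+0-14=14
Step 10: prey: 0+0-0=0; pred: 14+0-7=7
Step 11: prey: 0+0-0=0; pred: 7+0-3=4
Step 12: prey: 0+0-0=0; pred: 4+0-2=2
Max prey = 50 at step 3

Answer: 50 3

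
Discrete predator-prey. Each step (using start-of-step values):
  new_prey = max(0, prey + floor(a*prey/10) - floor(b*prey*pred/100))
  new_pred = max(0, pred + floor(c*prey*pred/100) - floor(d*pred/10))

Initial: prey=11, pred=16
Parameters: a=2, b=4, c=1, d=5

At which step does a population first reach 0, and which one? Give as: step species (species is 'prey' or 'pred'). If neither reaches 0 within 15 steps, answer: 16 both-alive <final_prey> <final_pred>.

Step 1: prey: 11+2-7=6; pred: 16+1-8=9
Step 2: prey: 6+1-2=5; pred: 9+0-4=5
Step 3: prey: 5+1-1=5; pred: 5+0-2=3
Step 4: prey: 5+1-0=6; pred: 3+0-1=2
Step 5: prey: 6+1-0=7; pred: 2+0-1=1
Step 6: prey: 7+1-0=8; pred: 1+0-0=1
Step 7: prey: 8+1-0=9; pred: 1+0-0=1
Step 8: prey: 9+1-0=10; pred: 1+0-0=1
Step 9: prey: 10+2-0=12; pred: 1+0-0=1
Step 10: prey: 12+2-0=14; pred: 1+0-0=1
Step 11: prey: 14+2-0=16; pred: 1+0-0=1
Step 12: prey: 16+3-0=19; pred: 1+0-0=1
Step 13: prey: 19+3-0=22; pred: 1+0-0=1
Step 14: prey: 22+4-0=26; pred: 1+0-0=1
Step 15: prey: 26+5-1=30; pred: 1+0-0=1
No extinction within 15 steps

Answer: 16 both-alive 30 1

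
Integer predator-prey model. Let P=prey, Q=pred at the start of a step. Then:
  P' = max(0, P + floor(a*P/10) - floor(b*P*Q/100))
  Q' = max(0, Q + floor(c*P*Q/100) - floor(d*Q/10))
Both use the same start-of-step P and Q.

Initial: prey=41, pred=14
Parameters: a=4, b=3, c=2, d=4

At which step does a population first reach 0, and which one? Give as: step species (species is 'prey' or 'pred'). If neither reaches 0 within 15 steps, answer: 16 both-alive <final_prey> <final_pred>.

Step 1: prey: 41+16-17=40; pred: 14+11-5=20
Step 2: prey: 40+16-24=32; pred: 20+16-8=28
Step 3: prey: 32+12-26=18; pred: 28+17-11=34
Step 4: prey: 18+7-18=7; pred: 34+12-13=33
Step 5: prey: 7+2-6=3; pred: 33+4-13=24
Step 6: prey: 3+1-2=2; pred: 24+1-9=16
Step 7: prey: 2+0-0=2; pred: 16+0-6=10
Step 8: prey: 2+0-0=2; pred: 10+0-4=6
Step 9: prey: 2+0-0=2; pred: 6+0-2=4
Step 10: prey: 2+0-0=2; pred: 4+0-1=3
Step 11: prey: 2+0-0=2; pred: 3+0-1=2
Step 12: prey: 2+0-0=2; pred: 2+0-0=2
Steps 13-15: state stable at prey=2, pred=2 (no change)
No extinction within 15 steps

Answer: 16 both-alive 2 2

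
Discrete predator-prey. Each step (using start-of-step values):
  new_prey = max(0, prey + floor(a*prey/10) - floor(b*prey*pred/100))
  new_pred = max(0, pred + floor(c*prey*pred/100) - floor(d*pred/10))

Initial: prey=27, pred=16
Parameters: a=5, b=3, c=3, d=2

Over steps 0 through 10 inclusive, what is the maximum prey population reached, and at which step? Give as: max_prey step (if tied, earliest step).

Step 1: prey: 27+13-12=28; pred: 16+12-3=25
Step 2: prey: 28+14-21=21; pred: 25+21-5=41
Step 3: prey: 21+10-25=6; pred: 41+25-8=58
Step 4: prey: 6+3-10=0; pred: 58+10-11=57
Step 5: prey: 0+0-0=0; pred: 57+0-11=46
Step 6: prey: 0+0-0=0; pred: 46+0-9=37
Step 7: prey: 0+0-0=0; pred: 37+0-7=30
Step 8: prey: 0+0-0=0; pred: 30+0-6=24
Step 9: prey: 0+0-0=0; pred: 24+0-4=20
Step 10: prey: 0+0-0=0; pred: 20+0-4=16
Max prey = 28 at step 1

Answer: 28 1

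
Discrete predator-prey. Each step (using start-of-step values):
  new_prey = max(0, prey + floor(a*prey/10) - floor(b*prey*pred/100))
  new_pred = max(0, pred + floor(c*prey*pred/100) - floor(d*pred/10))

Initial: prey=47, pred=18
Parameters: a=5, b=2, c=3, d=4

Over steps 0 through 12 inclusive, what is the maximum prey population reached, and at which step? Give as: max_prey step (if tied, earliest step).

Answer: 54 1

Derivation:
Step 1: prey: 47+23-16=54; pred: 18+25-7=36
Step 2: prey: 54+27-38=43; pred: 36+58-14=80
Step 3: prey: 43+21-68=0; pred: 80+103-32=151
Step 4: prey: 0+0-0=0; pred: 151+0-60=91
Step 5: prey: 0+0-0=0; pred: 91+0-36=55
Step 6: prey: 0+0-0=0; pred: 55+0-22=33
Step 7: prey: 0+0-0=0; pred: 33+0-13=20
Step 8: prey: 0+0-0=0; pred: 20+0-8=12
Step 9: prey: 0+0-0=0; pred: 12+0-4=8
Step 10: prey: 0+0-0=0; pred: 8+0-3=5
Step 11: prey: 0+0-0=0; pred: 5+0-2=3
Step 12: prey: 0+0-0=0; pred: 3+0-1=2
Max prey = 54 at step 1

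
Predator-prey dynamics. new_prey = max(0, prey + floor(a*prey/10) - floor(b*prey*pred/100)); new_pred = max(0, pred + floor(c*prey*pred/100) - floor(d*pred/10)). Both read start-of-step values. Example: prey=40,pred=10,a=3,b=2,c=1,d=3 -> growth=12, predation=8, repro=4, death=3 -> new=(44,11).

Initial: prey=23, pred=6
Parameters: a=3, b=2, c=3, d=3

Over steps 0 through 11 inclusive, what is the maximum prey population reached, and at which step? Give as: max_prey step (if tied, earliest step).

Step 1: prey: 23+6-2=27; pred: 6+4-1=9
Step 2: prey: 27+8-4=31; pred: 9+7-2=14
Step 3: prey: 31+9-8=32; pred: 14+13-4=23
Step 4: prey: 32+9-14=27; pred: 23+22-6=39
Step 5: prey: 27+8-21=14; pred: 39+31-11=59
Step 6: prey: 14+4-16=2; pred: 59+24-17=66
Step 7: prey: 2+0-2=0; pred: 66+3-19=50
Step 8: prey: 0+0-0=0; pred: 50+0-15=35
Step 9: prey: 0+0-0=0; pred: 35+0-10=25
Step 10: prey: 0+0-0=0; pred: 25+0-7=18
Step 11: prey: 0+0-0=0; pred: 18+0-5=13
Max prey = 32 at step 3

Answer: 32 3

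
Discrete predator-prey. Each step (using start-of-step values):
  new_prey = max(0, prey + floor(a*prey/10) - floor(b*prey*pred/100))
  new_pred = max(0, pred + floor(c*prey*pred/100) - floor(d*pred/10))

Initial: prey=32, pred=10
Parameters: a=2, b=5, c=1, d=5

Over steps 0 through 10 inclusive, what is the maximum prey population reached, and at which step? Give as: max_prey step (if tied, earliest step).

Step 1: prey: 32+6-16=22; pred: 10+3-5=8
Step 2: prey: 22+4-8=18; pred: 8+1-4=5
Step 3: prey: 18+3-4=17; pred: 5+0-2=3
Step 4: prey: 17+3-2=18; pred: 3+0-1=2
Step 5: prey: 18+3-1=20; pred: 2+0-1=1
Step 6: prey: 20+4-1=23; pred: 1+0-0=1
Step 7: prey: 23+4-1=26; pred: 1+0-0=1
Step 8: prey: 26+5-1=30; pred: 1+0-0=1
Step 9: prey: 30+6-1=35; pred: 1+0-0=1
Step 10: prey: 35+7-1=41; pred: 1+0-0=1
Max prey = 41 at step 10

Answer: 41 10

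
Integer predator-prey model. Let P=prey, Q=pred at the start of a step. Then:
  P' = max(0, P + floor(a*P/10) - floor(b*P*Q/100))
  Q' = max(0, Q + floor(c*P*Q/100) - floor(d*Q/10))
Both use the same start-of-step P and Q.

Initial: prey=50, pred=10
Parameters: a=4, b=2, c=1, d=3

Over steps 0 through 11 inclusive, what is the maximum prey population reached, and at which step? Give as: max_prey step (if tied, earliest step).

Answer: 76 3

Derivation:
Step 1: prey: 50+20-10=60; pred: 10+5-3=12
Step 2: prey: 60+24-14=70; pred: 12+7-3=16
Step 3: prey: 70+28-22=76; pred: 16+11-4=23
Step 4: prey: 76+30-34=72; pred: 23+17-6=34
Step 5: prey: 72+28-48=52; pred: 34+24-10=48
Step 6: prey: 52+20-49=23; pred: 48+24-14=58
Step 7: prey: 23+9-26=6; pred: 58+13-17=54
Step 8: prey: 6+2-6=2; pred: 54+3-16=41
Step 9: prey: 2+0-1=1; pred: 41+0-12=29
Step 10: prey: 1+0-0=1; pred: 29+0-8=21
Step 11: prey: 1+0-0=1; pred: 21+0-6=15
Max prey = 76 at step 3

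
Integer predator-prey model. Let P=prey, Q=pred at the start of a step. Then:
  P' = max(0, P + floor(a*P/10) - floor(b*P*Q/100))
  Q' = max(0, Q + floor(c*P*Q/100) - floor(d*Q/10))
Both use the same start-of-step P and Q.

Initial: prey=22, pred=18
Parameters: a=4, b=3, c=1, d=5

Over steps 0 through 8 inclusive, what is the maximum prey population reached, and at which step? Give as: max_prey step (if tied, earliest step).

Step 1: prey: 22+8-11=19; pred: 18+3-9=12
Step 2: prey: 19+7-6=20; pred: 12+2-6=8
Step 3: prey: 20+8-4=24; pred: 8+1-4=5
Step 4: prey: 24+9-3=30; pred: 5+1-2=4
Step 5: prey: 30+12-3=39; pred: 4+1-2=3
Step 6: prey: 39+15-3=51; pred: 3+1-1=3
Step 7: prey: 51+20-4=67; pred: 3+1-1=3
Step 8: prey: 67+26-6=87; pred: 3+2-1=4
Max prey = 87 at step 8

Answer: 87 8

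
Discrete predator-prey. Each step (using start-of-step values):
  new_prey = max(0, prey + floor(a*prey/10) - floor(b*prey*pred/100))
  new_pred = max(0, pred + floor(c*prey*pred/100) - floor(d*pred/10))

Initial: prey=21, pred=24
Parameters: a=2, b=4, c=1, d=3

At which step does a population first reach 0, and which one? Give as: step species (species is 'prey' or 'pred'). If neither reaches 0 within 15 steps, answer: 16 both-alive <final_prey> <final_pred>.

Answer: 16 both-alive 1 3

Derivation:
Step 1: prey: 21+4-20=5; pred: 24+5-7=22
Step 2: prey: 5+1-4=2; pred: 22+1-6=17
Step 3: prey: 2+0-1=1; pred: 17+0-5=12
Step 4: prey: 1+0-0=1; pred: 12+0-3=9
Step 5: prey: 1+0-0=1; pred: 9+0-2=7
Step 6: prey: 1+0-0=1; pred: 7+0-2=5
Step 7: prey: 1+0-0=1; pred: 5+0-1=4
Step 8: prey: 1+0-0=1; pred: 4+0-1=3
Step 9: prey: 1+0-0=1; pred: 3+0-0=3
Steps 10-15: state stable at prey=1, pred=3 (no change)
No extinction within 15 steps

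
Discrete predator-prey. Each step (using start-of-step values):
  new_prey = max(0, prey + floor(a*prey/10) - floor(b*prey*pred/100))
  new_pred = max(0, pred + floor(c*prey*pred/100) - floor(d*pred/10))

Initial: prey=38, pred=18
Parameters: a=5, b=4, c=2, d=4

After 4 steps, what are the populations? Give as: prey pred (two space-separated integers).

Answer: 3 20

Derivation:
Step 1: prey: 38+19-27=30; pred: 18+13-7=24
Step 2: prey: 30+15-28=17; pred: 24+14-9=29
Step 3: prey: 17+8-19=6; pred: 29+9-11=27
Step 4: prey: 6+3-6=3; pred: 27+3-10=20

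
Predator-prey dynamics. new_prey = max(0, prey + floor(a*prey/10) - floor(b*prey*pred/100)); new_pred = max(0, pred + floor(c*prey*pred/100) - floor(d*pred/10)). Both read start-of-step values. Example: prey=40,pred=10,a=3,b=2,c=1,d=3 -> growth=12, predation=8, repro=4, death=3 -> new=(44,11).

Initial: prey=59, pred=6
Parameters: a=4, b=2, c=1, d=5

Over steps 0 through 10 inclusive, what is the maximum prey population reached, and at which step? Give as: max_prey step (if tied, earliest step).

Step 1: prey: 59+23-7=75; pred: 6+3-3=6
Step 2: prey: 75+30-9=96; pred: 6+4-3=7
Step 3: prey: 96+38-13=121; pred: 7+6-3=10
Step 4: prey: 121+48-24=145; pred: 10+12-5=17
Step 5: prey: 145+58-49=154; pred: 17+24-8=33
Step 6: prey: 154+61-101=114; pred: 33+50-16=67
Step 7: prey: 114+45-152=7; pred: 67+76-33=110
Step 8: prey: 7+2-15=0; pred: 110+7-55=62
Step 9: prey: 0+0-0=0; pred: 62+0-31=31
Step 10: prey: 0+0-0=0; pred: 31+0-15=16
Max prey = 154 at step 5

Answer: 154 5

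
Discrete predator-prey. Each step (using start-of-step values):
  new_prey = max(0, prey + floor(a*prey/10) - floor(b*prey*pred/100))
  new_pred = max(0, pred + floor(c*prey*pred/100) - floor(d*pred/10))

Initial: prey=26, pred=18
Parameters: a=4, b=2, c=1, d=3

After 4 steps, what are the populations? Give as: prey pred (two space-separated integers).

Answer: 34 16

Derivation:
Step 1: prey: 26+10-9=27; pred: 18+4-5=17
Step 2: prey: 27+10-9=28; pred: 17+4-5=16
Step 3: prey: 28+11-8=31; pred: 16+4-4=16
Step 4: prey: 31+12-9=34; pred: 16+4-4=16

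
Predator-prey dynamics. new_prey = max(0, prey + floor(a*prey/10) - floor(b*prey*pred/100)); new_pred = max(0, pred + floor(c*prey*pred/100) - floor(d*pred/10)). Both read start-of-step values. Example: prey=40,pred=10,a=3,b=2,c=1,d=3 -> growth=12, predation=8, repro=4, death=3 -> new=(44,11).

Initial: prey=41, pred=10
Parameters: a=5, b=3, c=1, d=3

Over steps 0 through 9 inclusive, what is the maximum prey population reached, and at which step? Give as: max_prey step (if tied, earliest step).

Step 1: prey: 41+20-12=49; pred: 10+4-3=11
Step 2: prey: 49+24-16=57; pred: 11+5-3=13
Step 3: prey: 57+28-22=63; pred: 13+7-3=17
Step 4: prey: 63+31-32=62; pred: 17+10-5=22
Step 5: prey: 62+31-40=53; pred: 22+13-6=29
Step 6: prey: 53+26-46=33; pred: 29+15-8=36
Step 7: prey: 33+16-35=14; pred: 36+11-10=37
Step 8: prey: 14+7-15=6; pred: 37+5-11=31
Step 9: prey: 6+3-5=4; pred: 31+1-9=23
Max prey = 63 at step 3

Answer: 63 3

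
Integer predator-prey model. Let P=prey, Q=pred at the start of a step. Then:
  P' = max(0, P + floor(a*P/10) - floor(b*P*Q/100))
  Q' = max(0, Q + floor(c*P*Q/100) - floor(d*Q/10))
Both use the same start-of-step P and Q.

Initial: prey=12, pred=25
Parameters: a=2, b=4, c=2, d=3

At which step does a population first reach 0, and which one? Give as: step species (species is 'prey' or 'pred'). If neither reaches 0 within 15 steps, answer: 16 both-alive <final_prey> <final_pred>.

Step 1: prey: 12+2-12=2; pred: 25+6-7=24
Step 2: prey: 2+0-1=1; pred: 24+0-7=17
Step 3: prey: 1+0-0=1; pred: 17+0-5=12
Step 4: prey: 1+0-0=1; pred: 12+0-3=9
Step 5: prey: 1+0-0=1; pred: 9+0-2=7
Step 6: prey: 1+0-0=1; pred: 7+0-2=5
Step 7: prey: 1+0-0=1; pred: 5+0-1=4
Step 8: prey: 1+0-0=1; pred: 4+0-1=3
Step 9: prey: 1+0-0=1; pred: 3+0-0=3
Steps 10-15: state stable at prey=1, pred=3 (no change)
No extinction within 15 steps

Answer: 16 both-alive 1 3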